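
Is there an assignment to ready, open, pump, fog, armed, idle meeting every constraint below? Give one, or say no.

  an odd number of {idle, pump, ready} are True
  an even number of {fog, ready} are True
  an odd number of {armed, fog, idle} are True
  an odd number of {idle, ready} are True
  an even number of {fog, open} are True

ready = False; open = False; pump = False; fog = False; armed = False; idle = True

{idle, pump, ready}: 1 true → odd ✓
{fog, ready}: 0 true → even ✓
{armed, fog, idle}: 1 true → odd ✓
{idle, ready}: 1 true → odd ✓
{fog, open}: 0 true → even ✓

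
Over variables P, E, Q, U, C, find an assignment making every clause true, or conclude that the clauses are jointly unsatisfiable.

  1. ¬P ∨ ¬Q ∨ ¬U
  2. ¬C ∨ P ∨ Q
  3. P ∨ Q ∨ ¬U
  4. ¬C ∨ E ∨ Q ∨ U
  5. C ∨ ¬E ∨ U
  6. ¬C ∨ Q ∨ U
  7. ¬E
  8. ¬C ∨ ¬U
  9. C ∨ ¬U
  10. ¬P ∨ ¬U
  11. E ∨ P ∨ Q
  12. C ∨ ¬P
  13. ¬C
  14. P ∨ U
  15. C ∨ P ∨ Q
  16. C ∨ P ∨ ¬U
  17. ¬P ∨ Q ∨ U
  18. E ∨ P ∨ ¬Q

Case E = True:
  Clause (¬E) is falsified — contradiction.
Case E = False:
  (¬C) forces C = False.
  (C ∨ ¬U) forces U = False.
  (C ∨ ¬P) forces P = False.
  Clause (P ∨ U) is falsified — contradiction.
Both cases fail, so the formula is unsatisfiable.

Unsatisfiable — no assignment works.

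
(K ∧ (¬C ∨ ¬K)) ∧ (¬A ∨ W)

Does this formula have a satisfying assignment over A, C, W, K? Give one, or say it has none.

A: True; C: False; W: True; K: True

  K ∧ (¬C ∨ ¬K) = True
    ¬C ∨ ¬K = True
      ¬C = True
      ¬K = False
  ¬A ∨ W = True
    ¬A = False
Both conjuncts True, so the formula holds.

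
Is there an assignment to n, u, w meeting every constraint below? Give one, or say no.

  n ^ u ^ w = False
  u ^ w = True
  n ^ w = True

n = True, u = True, w = False

n ^ u ^ w = T ^ T ^ F = False ✓
u ^ w = T ^ F = True ✓
n ^ w = T ^ F = True ✓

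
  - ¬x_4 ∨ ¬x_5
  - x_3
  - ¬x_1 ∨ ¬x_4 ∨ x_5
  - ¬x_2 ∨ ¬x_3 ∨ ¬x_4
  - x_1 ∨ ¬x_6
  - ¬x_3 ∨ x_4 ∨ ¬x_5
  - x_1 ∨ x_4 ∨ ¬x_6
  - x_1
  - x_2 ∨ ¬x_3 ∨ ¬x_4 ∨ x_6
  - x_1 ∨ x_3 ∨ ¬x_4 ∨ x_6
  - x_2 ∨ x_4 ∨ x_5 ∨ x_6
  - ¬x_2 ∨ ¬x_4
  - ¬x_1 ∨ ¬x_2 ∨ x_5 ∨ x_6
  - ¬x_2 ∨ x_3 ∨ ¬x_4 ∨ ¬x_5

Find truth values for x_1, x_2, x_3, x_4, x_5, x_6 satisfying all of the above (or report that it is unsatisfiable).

Unit clause (x_3) forces x_3 = True.
Unit clause (x_1) forces x_1 = True.
Set x_2 = False.
Try x_4 = True:
  (¬x_4 ∨ ¬x_5) forces x_5 = False.
  clause (¬x_1 ∨ ¬x_4 ∨ x_5) is falsified — backtrack.
So x_4 = False.
  then (¬x_3 ∨ x_4 ∨ ¬x_5) forces x_5 = False.
  then (x_2 ∨ x_4 ∨ x_5 ∨ x_6) forces x_6 = True.
All clauses satisfied.

x_1: True, x_2: False, x_3: True, x_4: False, x_5: False, x_6: True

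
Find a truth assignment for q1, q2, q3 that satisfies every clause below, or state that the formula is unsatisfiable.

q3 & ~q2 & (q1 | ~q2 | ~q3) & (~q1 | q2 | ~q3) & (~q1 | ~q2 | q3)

Unit clause (q3) forces q3 = True.
Unit clause (~q2) forces q2 = False.
In (~q1 | q2 | ~q3) only ~q1 is left, so q1 = False.
Check each clause:
  (q3): q3 holds.
  (~q2): ~q2 holds.
  (q1 | ~q2 | ~q3): ~q2 holds.
  (~q1 | q2 | ~q3): ~q1 holds.
  (~q1 | ~q2 | q3): ~q1 holds.
All clauses satisfied.

q1=F, q2=F, q3=T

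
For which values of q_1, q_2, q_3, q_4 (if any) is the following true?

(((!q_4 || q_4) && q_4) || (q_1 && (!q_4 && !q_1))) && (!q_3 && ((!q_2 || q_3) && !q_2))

q_1 = False; q_2 = False; q_3 = False; q_4 = True

  ((!q_4 || q_4) && q_4) || (q_1 && (!q_4 && !q_1)) = True
    (!q_4 || q_4) && q_4 = True
      !q_4 || q_4 = True
        !q_4 = False
    q_1 && (!q_4 && !q_1) = False
      !q_4 && !q_1 = False
        !q_4 = False
        !q_1 = True
  !q_3 && ((!q_2 || q_3) && !q_2) = True
    !q_3 = True
    (!q_2 || q_3) && !q_2 = True
      !q_2 || q_3 = True
        !q_2 = True
      !q_2 = True
Both conjuncts True, so the formula holds.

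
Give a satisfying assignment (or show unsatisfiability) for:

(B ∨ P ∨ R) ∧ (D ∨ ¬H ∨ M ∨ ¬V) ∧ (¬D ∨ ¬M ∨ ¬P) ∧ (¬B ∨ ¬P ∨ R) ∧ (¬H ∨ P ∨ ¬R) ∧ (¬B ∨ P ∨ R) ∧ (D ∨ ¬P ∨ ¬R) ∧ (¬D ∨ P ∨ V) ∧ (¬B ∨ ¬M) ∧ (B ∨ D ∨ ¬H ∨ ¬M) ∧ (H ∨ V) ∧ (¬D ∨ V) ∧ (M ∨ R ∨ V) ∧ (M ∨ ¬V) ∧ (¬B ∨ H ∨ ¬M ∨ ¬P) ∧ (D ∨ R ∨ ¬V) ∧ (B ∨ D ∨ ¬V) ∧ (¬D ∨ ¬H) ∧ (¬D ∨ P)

UNSATISFIABLE

Case M = True:
  (¬B ∨ ¬M) forces B = False.
  If D = True:
    (¬D ∨ ¬M ∨ ¬P) forces P = False.
    clause (¬D ∨ P) is falsified.
  If D = False:
    (B ∨ D ∨ ¬H ∨ ¬M) forces H = False.
    (H ∨ V) forces V = True.
    clause (B ∨ D ∨ ¬V) is falsified.
  Every sub-case reaches a contradiction.
Case M = False:
  (M ∨ ¬V) forces V = False.
  (H ∨ V) forces H = True.
  (¬D ∨ V) forces D = False.
  (M ∨ R ∨ V) forces R = True.
  (¬H ∨ P ∨ ¬R) forces P = True.
  Clause (D ∨ ¬P ∨ ¬R) is falsified — contradiction.
Both cases fail, so the formula is unsatisfiable.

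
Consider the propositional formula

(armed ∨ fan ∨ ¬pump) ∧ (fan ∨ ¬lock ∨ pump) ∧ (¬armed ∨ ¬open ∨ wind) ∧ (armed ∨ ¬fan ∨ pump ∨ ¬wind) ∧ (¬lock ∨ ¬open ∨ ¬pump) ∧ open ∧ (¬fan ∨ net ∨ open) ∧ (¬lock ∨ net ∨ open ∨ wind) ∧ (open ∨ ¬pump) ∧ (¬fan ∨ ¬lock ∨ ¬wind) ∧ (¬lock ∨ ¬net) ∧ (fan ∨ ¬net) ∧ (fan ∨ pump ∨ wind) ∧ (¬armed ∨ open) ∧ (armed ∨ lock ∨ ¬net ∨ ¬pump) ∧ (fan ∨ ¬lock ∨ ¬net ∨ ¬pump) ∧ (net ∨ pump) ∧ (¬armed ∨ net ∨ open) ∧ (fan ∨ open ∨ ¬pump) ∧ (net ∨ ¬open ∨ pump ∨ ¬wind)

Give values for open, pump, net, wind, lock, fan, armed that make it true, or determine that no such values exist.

open = True; pump = True; net = False; wind = False; lock = False; fan = True; armed = False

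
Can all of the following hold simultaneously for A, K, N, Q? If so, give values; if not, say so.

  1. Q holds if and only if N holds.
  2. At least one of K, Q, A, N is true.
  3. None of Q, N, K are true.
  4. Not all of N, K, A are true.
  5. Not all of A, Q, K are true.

A = True, K = False, N = False, Q = False

  (1) Q=F, N=F — same ✓
  (2) {K, Q, A, N}: 1 true — at least one ✓
  (3) {Q, N, K}: 0 true — none ✓
  (4) {N, K, A}: 1/3 true — not all ✓
  (5) {A, Q, K}: 1/3 true — not all ✓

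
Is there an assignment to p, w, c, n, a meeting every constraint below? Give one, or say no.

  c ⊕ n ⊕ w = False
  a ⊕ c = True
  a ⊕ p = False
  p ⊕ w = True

p: True; w: False; c: False; n: False; a: True

c ⊕ n ⊕ w = F ⊕ F ⊕ F = False ✓
a ⊕ c = T ⊕ F = True ✓
a ⊕ p = T ⊕ T = False ✓
p ⊕ w = T ⊕ F = True ✓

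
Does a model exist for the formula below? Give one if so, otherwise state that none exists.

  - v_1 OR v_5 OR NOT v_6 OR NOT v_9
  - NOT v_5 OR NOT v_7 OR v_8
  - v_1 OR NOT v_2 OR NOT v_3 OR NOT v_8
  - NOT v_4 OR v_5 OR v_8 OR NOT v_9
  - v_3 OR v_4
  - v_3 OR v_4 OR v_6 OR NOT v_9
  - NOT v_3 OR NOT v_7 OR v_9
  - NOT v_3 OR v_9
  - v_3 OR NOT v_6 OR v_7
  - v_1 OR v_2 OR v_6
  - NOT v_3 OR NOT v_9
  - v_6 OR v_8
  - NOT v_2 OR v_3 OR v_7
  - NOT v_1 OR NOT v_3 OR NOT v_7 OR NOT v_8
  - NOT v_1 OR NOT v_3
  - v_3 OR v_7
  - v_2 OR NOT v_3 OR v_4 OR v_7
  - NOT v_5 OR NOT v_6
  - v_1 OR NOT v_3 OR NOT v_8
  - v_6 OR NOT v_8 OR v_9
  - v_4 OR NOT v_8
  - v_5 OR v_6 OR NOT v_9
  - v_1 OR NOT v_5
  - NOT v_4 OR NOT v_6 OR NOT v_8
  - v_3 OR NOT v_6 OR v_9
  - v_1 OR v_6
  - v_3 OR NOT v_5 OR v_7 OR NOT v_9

Try v_1 = False:
  (v_1 OR NOT v_5) forces v_5 = False.
  (v_1 OR v_6) forces v_6 = True.
  (v_1 OR v_5 OR NOT v_6 OR NOT v_9) forces v_9 = False.
  (NOT v_3 OR v_9) forces v_3 = False.
  clause (v_3 OR NOT v_6 OR v_9) is falsified — backtrack.
So v_1 = True.
  then (NOT v_1 OR NOT v_3) forces v_3 = False.
  then (v_3 OR v_7) forces v_7 = True.
  then (v_3 OR v_4) forces v_4 = True.
Set v_2 = True.
Set v_5 = True.
  then (NOT v_5 OR NOT v_7 OR v_8) forces v_8 = True.
  then (NOT v_5 OR NOT v_6) forces v_6 = False.
  then (v_6 OR NOT v_8 OR v_9) forces v_9 = True.
All clauses satisfied.

v_1=T, v_2=T, v_3=F, v_4=T, v_5=T, v_6=F, v_7=T, v_8=T, v_9=T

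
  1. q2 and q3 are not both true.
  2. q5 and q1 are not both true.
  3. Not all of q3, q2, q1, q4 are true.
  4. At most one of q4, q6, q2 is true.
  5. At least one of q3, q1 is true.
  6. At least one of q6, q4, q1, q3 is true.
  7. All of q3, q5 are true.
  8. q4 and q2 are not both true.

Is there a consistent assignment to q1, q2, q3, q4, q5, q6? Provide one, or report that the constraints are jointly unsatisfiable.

q1 = False, q2 = False, q3 = True, q4 = False, q5 = True, q6 = True

  (1) q2=F, q3=T — not both ✓
  (2) q5=T, q1=F — not both ✓
  (3) {q3, q2, q1, q4}: 1/4 true — not all ✓
  (4) {q4, q6, q2}: 1 true — at most one ✓
  (5) {q3, q1}: 1 true — at least one ✓
  (6) {q6, q4, q1, q3}: 2 true — at least one ✓
  (7) {q3, q5}: all 2 true ✓
  (8) q4=F, q2=F — not both ✓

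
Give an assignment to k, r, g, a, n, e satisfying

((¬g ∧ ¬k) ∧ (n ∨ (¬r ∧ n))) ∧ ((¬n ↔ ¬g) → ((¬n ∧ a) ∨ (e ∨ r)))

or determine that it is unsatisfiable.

k=F; r=F; g=F; a=F; n=T; e=F

  (¬g ∧ ¬k) ∧ (n ∨ (¬r ∧ n)) = True
    ¬g ∧ ¬k = True
      ¬g = True
      ¬k = True
    n ∨ (¬r ∧ n) = True
      ¬r ∧ n = True
        ¬r = True
  (¬n ↔ ¬g) → ((¬n ∧ a) ∨ (e ∨ r)) = True
    ¬n ↔ ¬g = False
      ¬n = False
      ¬g = True
    (¬n ∧ a) ∨ (e ∨ r) = False
      ¬n ∧ a = False
        ¬n = False
      e ∨ r = False
Both conjuncts True, so the formula holds.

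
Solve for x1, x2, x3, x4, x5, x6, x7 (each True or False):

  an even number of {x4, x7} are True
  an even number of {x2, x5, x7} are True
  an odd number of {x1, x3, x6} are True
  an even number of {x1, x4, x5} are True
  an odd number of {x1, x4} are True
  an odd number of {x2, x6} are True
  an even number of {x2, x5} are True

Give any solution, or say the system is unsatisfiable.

x1=T, x2=T, x3=F, x4=F, x5=T, x6=F, x7=F

{x4, x7}: 0 true → even ✓
{x2, x5, x7}: 2 true → even ✓
{x1, x3, x6}: 1 true → odd ✓
{x1, x4, x5}: 2 true → even ✓
{x1, x4}: 1 true → odd ✓
{x2, x6}: 1 true → odd ✓
{x2, x5}: 2 true → even ✓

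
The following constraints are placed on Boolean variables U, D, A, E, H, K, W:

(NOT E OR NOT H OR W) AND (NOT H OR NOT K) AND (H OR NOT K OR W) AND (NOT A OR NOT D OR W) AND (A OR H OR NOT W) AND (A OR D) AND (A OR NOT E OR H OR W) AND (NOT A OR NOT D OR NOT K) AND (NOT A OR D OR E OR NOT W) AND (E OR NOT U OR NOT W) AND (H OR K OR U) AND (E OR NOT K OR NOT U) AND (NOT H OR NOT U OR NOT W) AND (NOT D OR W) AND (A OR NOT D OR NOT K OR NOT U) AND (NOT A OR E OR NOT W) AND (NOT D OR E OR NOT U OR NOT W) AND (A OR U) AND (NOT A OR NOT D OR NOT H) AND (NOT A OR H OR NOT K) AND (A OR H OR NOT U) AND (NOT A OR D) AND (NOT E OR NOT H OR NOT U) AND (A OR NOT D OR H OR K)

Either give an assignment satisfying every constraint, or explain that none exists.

Set U = True.
Try D = False:
  (A OR D) forces A = True.
  clause (NOT A OR D) is falsified — backtrack.
So D = True.
  then (NOT D OR W) forces W = True.
  then (NOT D OR E OR NOT U OR NOT W) forces E = True.
  then (NOT E OR NOT H OR NOT U) forces H = False.
  then (A OR H OR NOT W) forces A = True.
  then (NOT A OR NOT D OR NOT K) forces K = False.
All clauses satisfied.

U=T, D=T, A=T, E=T, H=F, K=F, W=T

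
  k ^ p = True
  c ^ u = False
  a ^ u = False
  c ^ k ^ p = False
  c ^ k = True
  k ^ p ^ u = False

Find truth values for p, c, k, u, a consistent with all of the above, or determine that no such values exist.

p = True, c = True, k = False, u = True, a = True

k ^ p = F ^ T = True ✓
c ^ u = T ^ T = False ✓
a ^ u = T ^ T = False ✓
c ^ k ^ p = T ^ F ^ T = False ✓
c ^ k = T ^ F = True ✓
k ^ p ^ u = F ^ T ^ T = False ✓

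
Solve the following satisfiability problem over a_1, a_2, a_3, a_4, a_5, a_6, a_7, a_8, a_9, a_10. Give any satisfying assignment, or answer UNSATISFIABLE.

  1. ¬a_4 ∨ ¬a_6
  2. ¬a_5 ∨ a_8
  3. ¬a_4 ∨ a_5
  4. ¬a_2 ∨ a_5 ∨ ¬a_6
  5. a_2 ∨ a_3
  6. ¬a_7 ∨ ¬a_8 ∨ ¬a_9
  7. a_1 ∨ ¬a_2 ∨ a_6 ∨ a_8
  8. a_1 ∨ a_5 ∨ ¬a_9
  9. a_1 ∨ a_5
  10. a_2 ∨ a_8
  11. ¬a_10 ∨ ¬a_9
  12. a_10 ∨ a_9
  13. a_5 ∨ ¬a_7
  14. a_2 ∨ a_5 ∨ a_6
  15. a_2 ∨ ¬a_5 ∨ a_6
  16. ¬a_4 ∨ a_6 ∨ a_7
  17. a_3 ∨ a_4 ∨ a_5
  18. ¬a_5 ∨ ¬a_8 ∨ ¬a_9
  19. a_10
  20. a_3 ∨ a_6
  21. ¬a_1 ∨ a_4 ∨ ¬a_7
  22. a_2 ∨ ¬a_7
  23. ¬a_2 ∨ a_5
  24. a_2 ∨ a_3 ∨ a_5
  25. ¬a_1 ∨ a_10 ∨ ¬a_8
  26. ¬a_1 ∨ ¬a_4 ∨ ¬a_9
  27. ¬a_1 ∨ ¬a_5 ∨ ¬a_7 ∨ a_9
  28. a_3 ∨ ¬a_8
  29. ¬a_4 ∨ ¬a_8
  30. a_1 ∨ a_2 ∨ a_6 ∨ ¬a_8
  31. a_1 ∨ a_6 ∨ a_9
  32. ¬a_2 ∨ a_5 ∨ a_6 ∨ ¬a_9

Unit clause (a_10) forces a_10 = True.
In (¬a_10 ∨ ¬a_9) only ¬a_9 is left, so a_9 = False.
Set a_1 = False.
  then (a_1 ∨ a_5) forces a_5 = True.
  then (a_1 ∨ a_6 ∨ a_9) forces a_6 = True.
  then (¬a_4 ∨ ¬a_6) forces a_4 = False.
  then (¬a_5 ∨ a_8) forces a_8 = True.
  then (a_3 ∨ ¬a_8) forces a_3 = True.
Set a_2 = False.
  then (a_2 ∨ ¬a_7) forces a_7 = False.
All clauses satisfied.

a_1: False; a_2: False; a_3: True; a_4: False; a_5: True; a_6: True; a_7: False; a_8: True; a_9: False; a_10: True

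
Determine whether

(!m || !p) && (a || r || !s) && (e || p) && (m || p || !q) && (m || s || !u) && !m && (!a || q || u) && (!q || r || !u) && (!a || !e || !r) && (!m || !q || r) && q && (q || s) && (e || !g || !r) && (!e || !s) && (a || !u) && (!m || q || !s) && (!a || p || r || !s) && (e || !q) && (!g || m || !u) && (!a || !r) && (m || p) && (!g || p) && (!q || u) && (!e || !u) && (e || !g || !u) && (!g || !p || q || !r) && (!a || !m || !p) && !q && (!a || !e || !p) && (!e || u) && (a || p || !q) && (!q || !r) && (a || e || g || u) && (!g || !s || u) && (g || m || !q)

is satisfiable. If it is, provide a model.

Case q = True:
  Clause (!q) is falsified — contradiction.
Case q = False:
  Clause (q) is falsified — contradiction.
Both cases fail, so the formula is unsatisfiable.

UNSATISFIABLE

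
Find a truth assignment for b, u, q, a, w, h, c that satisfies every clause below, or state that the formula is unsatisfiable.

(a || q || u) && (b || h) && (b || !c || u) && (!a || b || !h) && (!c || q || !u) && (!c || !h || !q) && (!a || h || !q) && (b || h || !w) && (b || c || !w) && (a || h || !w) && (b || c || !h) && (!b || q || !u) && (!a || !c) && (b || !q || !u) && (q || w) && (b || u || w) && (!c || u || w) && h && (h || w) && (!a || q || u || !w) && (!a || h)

b: True, u: True, q: True, a: True, w: False, h: True, c: False

Unit clause (h) forces h = True.
Try b = False:
  (!a || b || !h) forces a = False.
  (b || c || !h) forces c = True.
  (b || !c || u) forces u = True.
  (!c || q || !u) forces q = True.
  clause (!c || !h || !q) is falsified — backtrack.
So b = True.
Set u = True.
  then (!b || q || !u) forces q = True.
  then (!c || !h || !q) forces c = False.
Set a = True.
Set w = False.
All clauses satisfied.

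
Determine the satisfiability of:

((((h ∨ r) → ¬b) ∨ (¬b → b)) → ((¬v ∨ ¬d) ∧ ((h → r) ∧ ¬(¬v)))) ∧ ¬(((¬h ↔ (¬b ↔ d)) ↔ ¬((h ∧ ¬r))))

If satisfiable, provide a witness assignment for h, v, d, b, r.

h = False, v = True, d = False, b = False, r = True

  (((h ∨ r) → ¬b) ∨ (¬b → b)) → ((¬v ∨ ¬d) ∧ ((h → r) ∧ ¬(¬v))) = True
    ((h ∨ r) → ¬b) ∨ (¬b → b) = True
      (h ∨ r) → ¬b = True
        h ∨ r = True
        ¬b = True
      ¬b → b = False
        ¬b = True
    (¬v ∨ ¬d) ∧ ((h → r) ∧ ¬(¬v)) = True
      ¬v ∨ ¬d = True
        ¬v = False
        ¬d = True
      (h → r) ∧ ¬(¬v) = True
        h → r = True
        ¬(¬v) = True
          ¬v = False
  ¬(((¬h ↔ (¬b ↔ d)) ↔ ¬((h ∧ ¬r)))) = True
    (¬h ↔ (¬b ↔ d)) ↔ ¬((h ∧ ¬r)) = False
      ¬h ↔ (¬b ↔ d) = False
        ¬h = True
        ¬b ↔ d = False
          ¬b = True
      ¬((h ∧ ¬r)) = True
        h ∧ ¬r = False
          ¬r = False
Both conjuncts True, so the formula holds.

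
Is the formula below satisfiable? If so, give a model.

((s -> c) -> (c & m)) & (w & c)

w: True, s: True, c: True, m: True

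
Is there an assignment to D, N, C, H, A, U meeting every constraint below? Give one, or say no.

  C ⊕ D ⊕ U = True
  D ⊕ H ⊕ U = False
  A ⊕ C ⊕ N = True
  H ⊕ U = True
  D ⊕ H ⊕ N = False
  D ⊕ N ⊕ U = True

D = True, N = True, C = True, H = False, A = True, U = True

C ⊕ D ⊕ U = T ⊕ T ⊕ T = True ✓
D ⊕ H ⊕ U = T ⊕ F ⊕ T = False ✓
A ⊕ C ⊕ N = T ⊕ T ⊕ T = True ✓
H ⊕ U = F ⊕ T = True ✓
D ⊕ H ⊕ N = T ⊕ F ⊕ T = False ✓
D ⊕ N ⊕ U = T ⊕ T ⊕ T = True ✓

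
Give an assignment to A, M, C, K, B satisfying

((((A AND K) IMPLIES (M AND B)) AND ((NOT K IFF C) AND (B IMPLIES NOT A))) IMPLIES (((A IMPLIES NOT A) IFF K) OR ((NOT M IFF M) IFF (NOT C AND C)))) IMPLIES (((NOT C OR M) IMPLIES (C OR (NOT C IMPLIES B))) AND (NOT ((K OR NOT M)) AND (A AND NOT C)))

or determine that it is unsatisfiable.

A=T, M=T, C=F, K=F, B=T

  ((((A AND K) IMPLIES (M AND B)) AND ((NOT K IFF C) AND (B IMPLIES NOT A))) IMPLIES (((A IMPLIES NOT A) IFF K) OR ((NOT M IFF M) IFF (NOT C AND C)))) IMPLIES (((NOT C OR M) IMPLIES (C OR (NOT C IMPLIES B))) AND (NOT ((K OR NOT M)) AND (A AND NOT C))) = True
    (((A AND K) IMPLIES (M AND B)) AND ((NOT K IFF C) AND (B IMPLIES NOT A))) IMPLIES (((A IMPLIES NOT A) IFF K) OR ((NOT M IFF M) IFF (NOT C AND C))) = True
      ((A AND K) IMPLIES (M AND B)) AND ((NOT K IFF C) AND (B IMPLIES NOT A)) = False
        (A AND K) IMPLIES (M AND B) = True
          A AND K = False
          M AND B = True
        (NOT K IFF C) AND (B IMPLIES NOT A) = False
          NOT K IFF C = False
            NOT K = True
          B IMPLIES NOT A = False
            NOT A = False
      ((A IMPLIES NOT A) IFF K) OR ((NOT M IFF M) IFF (NOT C AND C)) = True
        (A IMPLIES NOT A) IFF K = True
          A IMPLIES NOT A = False
            NOT A = False
        (NOT M IFF M) IFF (NOT C AND C) = True
          NOT M IFF M = False
            NOT M = False
          NOT C AND C = False
            NOT C = True
    ((NOT C OR M) IMPLIES (C OR (NOT C IMPLIES B))) AND (NOT ((K OR NOT M)) AND (A AND NOT C)) = True
      (NOT C OR M) IMPLIES (C OR (NOT C IMPLIES B)) = True
        NOT C OR M = True
          NOT C = True
        C OR (NOT C IMPLIES B) = True
          NOT C IMPLIES B = True
            NOT C = True
      NOT ((K OR NOT M)) AND (A AND NOT C) = True
        NOT ((K OR NOT M)) = True
          K OR NOT M = False
            NOT M = False
        A AND NOT C = True
          NOT C = True
The formula evaluates to True.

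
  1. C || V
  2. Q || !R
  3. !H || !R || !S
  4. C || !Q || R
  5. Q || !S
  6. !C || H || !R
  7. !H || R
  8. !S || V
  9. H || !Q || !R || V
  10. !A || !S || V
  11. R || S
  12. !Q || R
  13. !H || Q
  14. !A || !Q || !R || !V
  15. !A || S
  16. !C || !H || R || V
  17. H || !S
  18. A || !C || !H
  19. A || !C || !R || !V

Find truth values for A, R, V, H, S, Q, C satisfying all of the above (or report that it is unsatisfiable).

A: False; R: True; V: True; H: True; S: False; Q: True; C: False

Try A = True:
  (!A || S) forces S = True.
  (Q || !S) forces Q = True.
  (!S || V) forces V = True.
  (!Q || R) forces R = True.
  clause (!A || !Q || !R || !V) is falsified — backtrack.
So A = False.
Set R = True.
  then (Q || !R) forces Q = True.
Set V = True.
  then (A || !C || !R || !V) forces C = False.
Set H = True.
  then (!H || !R || !S) forces S = False.
All clauses satisfied.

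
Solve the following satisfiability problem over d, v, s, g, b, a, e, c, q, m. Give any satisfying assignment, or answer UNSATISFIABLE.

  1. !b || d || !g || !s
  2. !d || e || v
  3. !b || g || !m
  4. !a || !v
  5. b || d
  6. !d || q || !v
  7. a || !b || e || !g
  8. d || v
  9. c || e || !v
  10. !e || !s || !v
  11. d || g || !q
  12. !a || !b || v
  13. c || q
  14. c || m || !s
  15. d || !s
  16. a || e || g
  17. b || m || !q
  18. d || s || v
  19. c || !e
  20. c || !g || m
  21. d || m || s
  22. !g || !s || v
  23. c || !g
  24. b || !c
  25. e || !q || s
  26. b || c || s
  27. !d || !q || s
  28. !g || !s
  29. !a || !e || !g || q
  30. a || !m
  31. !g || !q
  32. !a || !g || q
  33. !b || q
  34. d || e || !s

Set d = True.
Set v = False.
  then (!d || e || v) forces e = True.
  then (c || !e) forces c = True.
  then (b || !c) forces b = True.
  then (!b || q) forces q = True.
  then (!a || !b || v) forces a = False.
  then (!d || !q || s) forces s = True.
  then (!g || !s) forces g = False.
  then (a || !m) forces m = False.
All clauses satisfied.

d: True, v: False, s: True, g: False, b: True, a: False, e: True, c: True, q: True, m: False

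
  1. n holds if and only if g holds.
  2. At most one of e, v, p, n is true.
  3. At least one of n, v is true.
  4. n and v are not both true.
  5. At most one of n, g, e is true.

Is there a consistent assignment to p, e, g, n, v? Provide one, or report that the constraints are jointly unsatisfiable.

p = False, e = False, g = False, n = False, v = True

  (1) n=F, g=F — same ✓
  (2) {e, v, p, n}: 1 true — at most one ✓
  (3) {n, v}: 1 true — at least one ✓
  (4) n=F, v=T — not both ✓
  (5) {n, g, e}: 0 true — at most one ✓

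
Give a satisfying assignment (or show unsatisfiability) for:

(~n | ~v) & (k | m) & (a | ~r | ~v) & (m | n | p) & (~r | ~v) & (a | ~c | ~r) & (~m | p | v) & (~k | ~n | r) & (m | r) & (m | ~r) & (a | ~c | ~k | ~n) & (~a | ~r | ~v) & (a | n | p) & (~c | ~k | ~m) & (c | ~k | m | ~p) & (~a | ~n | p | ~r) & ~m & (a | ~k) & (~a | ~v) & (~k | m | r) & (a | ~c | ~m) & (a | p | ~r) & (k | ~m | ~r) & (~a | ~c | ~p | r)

Unsatisfiable — no assignment works.

Case m = True:
  Clause (~m) is falsified — contradiction.
Case m = False:
  (k | m) forces k = True.
  (m | r) forces r = True.
  Clause (m | ~r) is falsified — contradiction.
Both cases fail, so the formula is unsatisfiable.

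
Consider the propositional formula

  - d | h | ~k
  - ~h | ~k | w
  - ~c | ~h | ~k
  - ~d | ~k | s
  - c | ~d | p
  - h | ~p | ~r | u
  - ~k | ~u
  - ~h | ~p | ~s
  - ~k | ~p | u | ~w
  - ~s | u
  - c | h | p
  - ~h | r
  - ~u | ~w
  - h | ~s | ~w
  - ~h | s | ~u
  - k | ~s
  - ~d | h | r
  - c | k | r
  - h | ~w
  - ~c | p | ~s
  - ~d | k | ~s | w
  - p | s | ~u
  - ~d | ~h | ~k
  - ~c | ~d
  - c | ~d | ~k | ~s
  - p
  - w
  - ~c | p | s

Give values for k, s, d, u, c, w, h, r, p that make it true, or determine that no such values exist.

Unit clause (p) forces p = True.
Unit clause (w) forces w = True.
In (~u | ~w) only ~u is left, so u = False.
In (h | ~w) only h is left, so h = True.
In (~h | ~p | ~s) only ~s is left, so s = False.
In (~k | ~p | u | ~w) only ~k is left, so k = False.
In (~h | r) only r is left, so r = True.
Set d = True.
  then (~c | ~d) forces c = False.
All clauses satisfied.

k = False; s = False; d = True; u = False; c = False; w = True; h = True; r = True; p = True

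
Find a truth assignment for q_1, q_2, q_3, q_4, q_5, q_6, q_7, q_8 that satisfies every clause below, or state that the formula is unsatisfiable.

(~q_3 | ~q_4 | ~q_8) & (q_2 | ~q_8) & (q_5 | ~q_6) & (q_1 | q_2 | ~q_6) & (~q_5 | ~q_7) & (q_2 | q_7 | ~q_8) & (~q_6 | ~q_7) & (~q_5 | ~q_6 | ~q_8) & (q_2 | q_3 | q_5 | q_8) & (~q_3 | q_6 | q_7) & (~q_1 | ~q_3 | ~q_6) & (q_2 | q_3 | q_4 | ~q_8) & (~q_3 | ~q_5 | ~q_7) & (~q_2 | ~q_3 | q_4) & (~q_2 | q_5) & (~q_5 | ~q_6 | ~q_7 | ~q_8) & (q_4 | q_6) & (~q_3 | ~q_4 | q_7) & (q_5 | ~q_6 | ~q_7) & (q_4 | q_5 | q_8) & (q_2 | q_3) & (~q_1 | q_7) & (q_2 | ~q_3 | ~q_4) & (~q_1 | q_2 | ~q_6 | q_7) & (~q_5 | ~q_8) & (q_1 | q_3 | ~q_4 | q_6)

Set q_1 = False.
Try q_2 = False:
  (q_2 | ~q_8) forces q_8 = False.
  (q_1 | q_2 | ~q_6) forces q_6 = False.
  (q_4 | q_6) forces q_4 = True.
  (q_2 | q_3) forces q_3 = True.
  clause (q_2 | ~q_3 | ~q_4) is falsified — backtrack.
So q_2 = True.
  then (~q_2 | q_5) forces q_5 = True.
  then (~q_5 | ~q_8) forces q_8 = False.
  then (~q_5 | ~q_7) forces q_7 = False.
Set q_3 = False.
Set q_4 = False.
  then (q_4 | q_6) forces q_6 = True.
All clauses satisfied.

q_1: False; q_2: True; q_3: False; q_4: False; q_5: True; q_6: True; q_7: False; q_8: False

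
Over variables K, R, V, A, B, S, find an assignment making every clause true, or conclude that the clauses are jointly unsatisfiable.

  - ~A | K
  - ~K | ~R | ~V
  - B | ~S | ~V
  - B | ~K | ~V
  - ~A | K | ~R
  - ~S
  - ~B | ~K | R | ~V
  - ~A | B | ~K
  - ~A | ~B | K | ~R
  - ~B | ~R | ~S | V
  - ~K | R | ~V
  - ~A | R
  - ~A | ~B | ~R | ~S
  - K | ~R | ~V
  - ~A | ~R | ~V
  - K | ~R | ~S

Unit clause (~S) forces S = False.
Set K = False.
  then (~A | K) forces A = False.
Set R = False.
Set V = True.
Set B = False.
All clauses satisfied.

K = False, R = False, V = True, A = False, B = False, S = False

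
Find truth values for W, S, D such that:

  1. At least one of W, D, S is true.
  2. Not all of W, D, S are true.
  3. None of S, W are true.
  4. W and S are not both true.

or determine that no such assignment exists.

W=F, S=F, D=T

  (1) {W, D, S}: 1 true — at least one ✓
  (2) {W, D, S}: 1/3 true — not all ✓
  (3) {S, W}: 0 true — none ✓
  (4) W=F, S=F — not both ✓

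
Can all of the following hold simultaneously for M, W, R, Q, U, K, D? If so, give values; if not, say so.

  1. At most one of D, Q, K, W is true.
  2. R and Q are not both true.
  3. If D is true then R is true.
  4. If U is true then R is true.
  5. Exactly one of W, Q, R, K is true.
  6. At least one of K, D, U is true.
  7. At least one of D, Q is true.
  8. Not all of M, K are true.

M = True, W = False, R = True, Q = False, U = False, K = False, D = True

  (1) {D, Q, K, W}: 1 true — at most one ✓
  (2) R=T, Q=F — not both ✓
  (3) D=T ⇒ R: T ✓
  (4) U=F ⇒ R: vacuous ✓
  (5) {W, Q, R, K}: 1 true — exactly one ✓
  (6) {K, D, U}: 1 true — at least one ✓
  (7) {D, Q}: 1 true — at least one ✓
  (8) {M, K}: 1/2 true — not all ✓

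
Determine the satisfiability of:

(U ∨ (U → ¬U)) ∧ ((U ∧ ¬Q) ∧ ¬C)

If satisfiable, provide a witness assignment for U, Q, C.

U = True, Q = False, C = False

  U ∨ (U → ¬U) = True
    U → ¬U = False
      ¬U = False
  (U ∧ ¬Q) ∧ ¬C = True
    U ∧ ¬Q = True
      ¬Q = True
    ¬C = True
Both conjuncts True, so the formula holds.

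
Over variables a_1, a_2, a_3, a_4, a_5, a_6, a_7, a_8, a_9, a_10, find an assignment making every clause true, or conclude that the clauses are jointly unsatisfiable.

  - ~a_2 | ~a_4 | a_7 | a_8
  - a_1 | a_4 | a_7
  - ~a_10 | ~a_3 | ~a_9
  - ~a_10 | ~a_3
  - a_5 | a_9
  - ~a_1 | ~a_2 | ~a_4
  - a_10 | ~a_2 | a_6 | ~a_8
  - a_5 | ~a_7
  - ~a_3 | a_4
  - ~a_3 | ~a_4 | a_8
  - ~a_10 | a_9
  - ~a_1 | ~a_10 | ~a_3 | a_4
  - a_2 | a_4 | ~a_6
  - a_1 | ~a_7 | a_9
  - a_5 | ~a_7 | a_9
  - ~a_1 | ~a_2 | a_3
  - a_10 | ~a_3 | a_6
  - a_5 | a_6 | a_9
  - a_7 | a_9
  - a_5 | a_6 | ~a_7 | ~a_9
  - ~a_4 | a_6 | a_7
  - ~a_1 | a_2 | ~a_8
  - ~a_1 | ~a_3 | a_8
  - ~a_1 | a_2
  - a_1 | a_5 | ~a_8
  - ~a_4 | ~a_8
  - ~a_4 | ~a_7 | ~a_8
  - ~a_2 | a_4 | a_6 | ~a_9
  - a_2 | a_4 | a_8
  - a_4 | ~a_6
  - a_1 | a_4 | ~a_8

Set a_1 = False.
Set a_2 = False.
Try a_3 = True:
  (~a_10 | ~a_3) forces a_10 = False.
  (~a_3 | a_4) forces a_4 = True.
  (~a_3 | ~a_4 | a_8) forces a_8 = True.
  clause (~a_4 | ~a_8) is falsified — backtrack.
So a_3 = False.
Set a_4 = True.
  then (~a_4 | ~a_8) forces a_8 = False.
Set a_5 = True.
Set a_6 = False.
  then (~a_4 | a_6 | a_7) forces a_7 = True.
  then (a_1 | ~a_7 | a_9) forces a_9 = True.
Set a_10 = False.
All clauses satisfied.

a_1 = False, a_2 = False, a_3 = False, a_4 = True, a_5 = True, a_6 = False, a_7 = True, a_8 = False, a_9 = True, a_10 = False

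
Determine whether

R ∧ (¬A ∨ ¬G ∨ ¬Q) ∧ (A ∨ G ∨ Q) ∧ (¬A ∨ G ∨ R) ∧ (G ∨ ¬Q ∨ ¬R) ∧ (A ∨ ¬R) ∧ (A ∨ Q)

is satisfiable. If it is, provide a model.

Unit clause (R) forces R = True.
In (A ∨ ¬R) only A is left, so A = True.
Set G = False.
  then (G ∨ ¬Q ∨ ¬R) forces Q = False.
Check each clause:
  (R): R holds.
  (¬A ∨ ¬G ∨ ¬Q): ¬G holds.
  (A ∨ G ∨ Q): A holds.
  (¬A ∨ G ∨ R): R holds.
  (G ∨ ¬Q ∨ ¬R): ¬Q holds.
  (A ∨ ¬R): A holds.
  (A ∨ Q): A holds.
All clauses satisfied.

R=T, G=F, A=T, Q=F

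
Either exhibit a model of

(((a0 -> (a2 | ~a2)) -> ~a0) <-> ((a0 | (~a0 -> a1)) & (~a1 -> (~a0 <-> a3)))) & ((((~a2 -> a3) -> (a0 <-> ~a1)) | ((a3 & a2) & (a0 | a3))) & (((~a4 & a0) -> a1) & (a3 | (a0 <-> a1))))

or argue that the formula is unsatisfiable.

a0 = False, a1 = True, a2 = False, a3 = True, a4 = True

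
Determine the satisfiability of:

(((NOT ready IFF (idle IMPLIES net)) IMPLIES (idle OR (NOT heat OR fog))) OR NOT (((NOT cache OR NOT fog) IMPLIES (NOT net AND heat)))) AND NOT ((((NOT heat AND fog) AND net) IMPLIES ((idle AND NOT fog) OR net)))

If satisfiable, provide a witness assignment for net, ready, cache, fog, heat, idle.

The conjunct NOT ((((NOT heat AND fog) AND net) IMPLIES ((idle AND NOT fog) OR net))) is unsatisfiable on its own:
  net = True: this becomes NOT (((NOT heat AND fog) IMPLIES True)) = False.
  net = False: this becomes NOT ((False IMPLIES (idle AND NOT fog))) = False.
So the whole conjunction is unsatisfiable.

UNSATISFIABLE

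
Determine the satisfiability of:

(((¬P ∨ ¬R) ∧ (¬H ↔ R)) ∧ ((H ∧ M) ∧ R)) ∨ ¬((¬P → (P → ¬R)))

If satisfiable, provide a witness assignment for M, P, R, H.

Case R = True: the formula simplifies to ((¬P ∧ ¬H) ∧ (H ∧ M)) ∨ ¬((¬P → ¬P)).
  P = True: this becomes (False ∧ (H ∧ M)) ∨ ¬True = False.
  P = False: simplifies to ¬H ∧ (H ∧ M).
    H = True: the conjunct ¬H is False.
    H = False: the conjunct H is False.
Case R = False: the formula becomes (H ∧ False) ∨ ¬True = False.
Both cases fail — unsatisfiable.

UNSATISFIABLE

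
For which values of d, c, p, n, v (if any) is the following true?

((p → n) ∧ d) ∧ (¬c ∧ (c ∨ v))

d = True, c = False, p = False, n = False, v = True

  (p → n) ∧ d = True
    p → n = True
  ¬c ∧ (c ∨ v) = True
    ¬c = True
    c ∨ v = True
Both conjuncts True, so the formula holds.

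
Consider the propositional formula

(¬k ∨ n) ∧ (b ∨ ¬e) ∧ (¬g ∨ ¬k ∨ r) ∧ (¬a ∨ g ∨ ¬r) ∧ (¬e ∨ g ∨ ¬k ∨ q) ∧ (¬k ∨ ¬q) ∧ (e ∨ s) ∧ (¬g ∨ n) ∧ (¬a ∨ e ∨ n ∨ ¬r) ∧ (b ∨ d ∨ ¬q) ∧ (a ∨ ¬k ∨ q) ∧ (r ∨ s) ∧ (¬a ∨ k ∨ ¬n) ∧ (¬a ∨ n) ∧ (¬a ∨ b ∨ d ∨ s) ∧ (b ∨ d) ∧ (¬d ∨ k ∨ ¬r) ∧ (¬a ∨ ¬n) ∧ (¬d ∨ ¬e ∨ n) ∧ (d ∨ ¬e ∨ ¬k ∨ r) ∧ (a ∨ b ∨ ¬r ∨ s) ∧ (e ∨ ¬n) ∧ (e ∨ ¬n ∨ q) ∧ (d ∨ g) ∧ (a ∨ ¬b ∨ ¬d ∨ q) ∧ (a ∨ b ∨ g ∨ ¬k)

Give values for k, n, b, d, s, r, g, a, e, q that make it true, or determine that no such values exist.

k = False, n = False, b = True, d = True, s = True, r = False, g = False, a = False, e = False, q = True

Try k = True:
  (¬k ∨ n) forces n = True.
  (¬k ∨ ¬q) forces q = False.
  (a ∨ ¬k ∨ q) forces a = True.
  clause (¬a ∨ ¬n) is falsified — backtrack.
So k = False.
Set n = False.
  then (¬g ∨ n) forces g = False.
  then (¬a ∨ n) forces a = False.
  then (d ∨ g) forces d = True.
  then (¬d ∨ k ∨ ¬r) forces r = False.
  then (¬d ∨ ¬e ∨ n) forces e = False.
  then (e ∨ s) forces s = True.
Set b = True.
  then (a ∨ ¬b ∨ ¬d ∨ q) forces q = True.
All clauses satisfied.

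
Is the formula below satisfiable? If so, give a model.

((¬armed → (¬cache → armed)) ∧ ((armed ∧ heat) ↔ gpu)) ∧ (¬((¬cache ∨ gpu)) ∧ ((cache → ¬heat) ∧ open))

gpu=F; open=T; armed=F; heat=F; cache=T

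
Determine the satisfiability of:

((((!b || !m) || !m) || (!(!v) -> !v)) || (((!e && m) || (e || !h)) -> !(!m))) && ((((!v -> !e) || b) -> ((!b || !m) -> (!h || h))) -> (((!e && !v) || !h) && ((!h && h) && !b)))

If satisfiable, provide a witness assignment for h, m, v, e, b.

Unsatisfiable — no assignment works.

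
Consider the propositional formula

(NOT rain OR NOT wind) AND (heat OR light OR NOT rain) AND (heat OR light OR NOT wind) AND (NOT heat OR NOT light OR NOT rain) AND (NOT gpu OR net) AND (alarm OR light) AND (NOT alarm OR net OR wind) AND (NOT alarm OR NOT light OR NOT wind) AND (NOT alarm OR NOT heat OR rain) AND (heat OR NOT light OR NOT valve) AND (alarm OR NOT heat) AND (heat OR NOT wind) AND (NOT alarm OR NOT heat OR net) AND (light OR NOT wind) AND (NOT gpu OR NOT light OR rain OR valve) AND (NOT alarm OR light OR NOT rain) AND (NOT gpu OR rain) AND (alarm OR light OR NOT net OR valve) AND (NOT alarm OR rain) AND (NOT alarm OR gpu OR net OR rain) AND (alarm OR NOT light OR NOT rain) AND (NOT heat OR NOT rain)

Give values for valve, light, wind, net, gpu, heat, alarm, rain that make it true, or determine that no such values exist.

valve = False, light = True, wind = False, net = True, gpu = False, heat = False, alarm = False, rain = False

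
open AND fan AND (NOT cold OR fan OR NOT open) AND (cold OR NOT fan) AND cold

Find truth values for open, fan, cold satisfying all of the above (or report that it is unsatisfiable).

open=T; fan=T; cold=T

Unit clause (open) forces open = True.
Unit clause (fan) forces fan = True.
In (cold OR NOT fan) only cold is left, so cold = True.
All clauses satisfied.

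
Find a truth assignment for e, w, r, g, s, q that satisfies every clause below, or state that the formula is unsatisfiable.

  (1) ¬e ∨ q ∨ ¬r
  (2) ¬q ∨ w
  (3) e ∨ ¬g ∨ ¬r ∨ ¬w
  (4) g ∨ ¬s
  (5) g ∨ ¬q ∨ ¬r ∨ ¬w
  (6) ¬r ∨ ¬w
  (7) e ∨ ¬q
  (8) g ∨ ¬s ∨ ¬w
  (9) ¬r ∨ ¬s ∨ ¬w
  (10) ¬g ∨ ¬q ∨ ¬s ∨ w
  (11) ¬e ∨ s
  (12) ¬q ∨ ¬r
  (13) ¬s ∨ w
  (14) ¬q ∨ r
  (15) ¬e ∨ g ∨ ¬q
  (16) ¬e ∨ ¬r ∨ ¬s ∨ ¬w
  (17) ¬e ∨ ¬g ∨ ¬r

e = False; w = False; r = False; g = False; s = False; q = False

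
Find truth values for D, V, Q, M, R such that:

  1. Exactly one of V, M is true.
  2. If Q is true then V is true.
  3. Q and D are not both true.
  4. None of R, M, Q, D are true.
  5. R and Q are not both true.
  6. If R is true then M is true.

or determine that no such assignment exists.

D = False, V = True, Q = False, M = False, R = False

  (1) {V, M}: 1 true — exactly one ✓
  (2) Q=F ⇒ V: vacuous ✓
  (3) Q=F, D=F — not both ✓
  (4) {R, M, Q, D}: 0 true — none ✓
  (5) R=F, Q=F — not both ✓
  (6) R=F ⇒ M: vacuous ✓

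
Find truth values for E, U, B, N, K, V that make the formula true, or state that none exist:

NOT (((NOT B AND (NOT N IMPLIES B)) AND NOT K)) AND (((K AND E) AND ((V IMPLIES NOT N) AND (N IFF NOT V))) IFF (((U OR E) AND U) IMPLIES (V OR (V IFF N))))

E=T, U=T, B=T, N=T, K=F, V=F

  NOT (((NOT B AND (NOT N IMPLIES B)) AND NOT K)) = True
    (NOT B AND (NOT N IMPLIES B)) AND NOT K = False
      NOT B AND (NOT N IMPLIES B) = False
        NOT B = False
        NOT N IMPLIES B = True
          NOT N = False
      NOT K = True
  ((K AND E) AND ((V IMPLIES NOT N) AND (N IFF NOT V))) IFF (((U OR E) AND U) IMPLIES (V OR (V IFF N))) = True
    (K AND E) AND ((V IMPLIES NOT N) AND (N IFF NOT V)) = False
      K AND E = False
      (V IMPLIES NOT N) AND (N IFF NOT V) = True
        V IMPLIES NOT N = True
          NOT N = False
        N IFF NOT V = True
          NOT V = True
    ((U OR E) AND U) IMPLIES (V OR (V IFF N)) = False
      (U OR E) AND U = True
        U OR E = True
      V OR (V IFF N) = False
        V IFF N = False
Both conjuncts True, so the formula holds.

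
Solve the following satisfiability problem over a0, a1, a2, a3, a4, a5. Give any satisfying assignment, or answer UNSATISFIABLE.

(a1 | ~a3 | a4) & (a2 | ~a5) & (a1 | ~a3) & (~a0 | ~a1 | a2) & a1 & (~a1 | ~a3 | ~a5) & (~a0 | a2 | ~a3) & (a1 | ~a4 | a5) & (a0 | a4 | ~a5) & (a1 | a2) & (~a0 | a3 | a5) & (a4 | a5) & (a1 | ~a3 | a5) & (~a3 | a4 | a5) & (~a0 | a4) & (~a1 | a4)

Unit clause (a1) forces a1 = True.
In (~a1 | a4) only a4 is left, so a4 = True.
Set a0 = False.
Set a2 = False.
  then (a2 | ~a5) forces a5 = False.
Set a3 = True.
All clauses satisfied.

a0=F, a1=T, a2=F, a3=T, a4=T, a5=F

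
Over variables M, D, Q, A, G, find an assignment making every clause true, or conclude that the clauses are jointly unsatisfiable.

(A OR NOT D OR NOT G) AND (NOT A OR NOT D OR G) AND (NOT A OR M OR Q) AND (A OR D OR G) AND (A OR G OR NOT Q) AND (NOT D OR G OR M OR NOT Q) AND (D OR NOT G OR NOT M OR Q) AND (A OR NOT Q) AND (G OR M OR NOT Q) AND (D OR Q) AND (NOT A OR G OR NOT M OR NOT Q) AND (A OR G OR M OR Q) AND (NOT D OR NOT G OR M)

Set M = False.
Try D = True:
  (NOT D OR NOT G OR M) forces G = False.
  (NOT A OR NOT D OR G) forces A = False.
  (A OR G OR NOT Q) forces Q = False.
  clause (A OR G OR M OR Q) is falsified — backtrack.
So D = False.
  then (D OR Q) forces Q = True.
  then (A OR NOT Q) forces A = True.
  then (G OR M OR NOT Q) forces G = True.
All clauses satisfied.

M = False, D = False, Q = True, A = True, G = True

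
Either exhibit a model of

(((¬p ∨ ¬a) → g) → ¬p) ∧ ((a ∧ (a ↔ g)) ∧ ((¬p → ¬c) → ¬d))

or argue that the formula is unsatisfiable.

d = True, p = False, c = True, g = True, a = True

  ((¬p ∨ ¬a) → g) → ¬p = True
    (¬p ∨ ¬a) → g = True
      ¬p ∨ ¬a = True
        ¬p = True
        ¬a = False
    ¬p = True
  (a ∧ (a ↔ g)) ∧ ((¬p → ¬c) → ¬d) = True
    a ∧ (a ↔ g) = True
      a ↔ g = True
    (¬p → ¬c) → ¬d = True
      ¬p → ¬c = False
        ¬p = True
        ¬c = False
      ¬d = False
Both conjuncts True, so the formula holds.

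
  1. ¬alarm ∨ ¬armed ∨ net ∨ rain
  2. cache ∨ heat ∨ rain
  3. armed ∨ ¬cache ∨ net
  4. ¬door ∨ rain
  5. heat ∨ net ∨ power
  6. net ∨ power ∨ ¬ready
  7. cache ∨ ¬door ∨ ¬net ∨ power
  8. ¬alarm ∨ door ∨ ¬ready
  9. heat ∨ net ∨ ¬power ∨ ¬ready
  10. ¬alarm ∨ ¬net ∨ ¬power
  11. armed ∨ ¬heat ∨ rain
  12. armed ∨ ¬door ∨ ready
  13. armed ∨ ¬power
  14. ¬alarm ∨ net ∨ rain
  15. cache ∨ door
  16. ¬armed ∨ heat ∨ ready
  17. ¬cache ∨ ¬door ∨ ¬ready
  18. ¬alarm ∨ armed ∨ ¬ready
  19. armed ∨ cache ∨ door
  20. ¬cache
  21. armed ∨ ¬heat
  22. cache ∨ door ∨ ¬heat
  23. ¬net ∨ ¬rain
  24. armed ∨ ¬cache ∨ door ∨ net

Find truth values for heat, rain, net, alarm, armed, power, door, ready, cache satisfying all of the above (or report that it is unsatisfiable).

Unit clause (¬cache) forces cache = False.
In (cache ∨ door) only door is left, so door = True.
In (¬door ∨ rain) only rain is left, so rain = True.
In (¬net ∨ ¬rain) only ¬net is left, so net = False.
Try heat = False:
  (heat ∨ net ∨ power) forces power = True.
  (heat ∨ net ∨ ¬power ∨ ¬ready) forces ready = False.
  (armed ∨ ¬door ∨ ready) forces armed = True.
  clause (¬armed ∨ heat ∨ ready) is falsified — backtrack.
So heat = True.
  then (armed ∨ ¬heat) forces armed = True.
Set alarm = True.
Set power = False.
  then (net ∨ power ∨ ¬ready) forces ready = False.
All clauses satisfied.

heat: True, rain: True, net: False, alarm: True, armed: True, power: False, door: True, ready: False, cache: False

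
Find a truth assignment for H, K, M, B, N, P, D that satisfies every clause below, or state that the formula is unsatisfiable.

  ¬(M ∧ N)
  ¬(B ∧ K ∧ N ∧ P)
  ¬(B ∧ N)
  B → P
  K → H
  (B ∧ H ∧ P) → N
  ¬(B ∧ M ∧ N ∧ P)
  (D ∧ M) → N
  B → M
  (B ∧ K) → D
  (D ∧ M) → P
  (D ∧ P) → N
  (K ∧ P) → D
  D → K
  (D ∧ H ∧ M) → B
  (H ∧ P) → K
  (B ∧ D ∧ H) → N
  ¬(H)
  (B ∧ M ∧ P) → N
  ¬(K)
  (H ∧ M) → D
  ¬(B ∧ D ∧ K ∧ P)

Unit clause (¬K) forces K = False.
In (¬D ∨ K) only ¬D is left, so D = False.
Unit clause (¬H) forces H = False.
Set M = True.
  then (¬M ∨ ¬N) forces N = False.
Try B = True:
  (¬B ∨ P) forces P = True.
  clause (¬B ∨ ¬M ∨ N ∨ ¬P) is falsified — backtrack.
So B = False.
Set P = True.
All clauses satisfied.

H: False, K: False, M: True, B: False, N: False, P: True, D: False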